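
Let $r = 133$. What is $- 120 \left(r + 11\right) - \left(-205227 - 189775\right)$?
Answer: $377722$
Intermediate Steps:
$- 120 \left(r + 11\right) - \left(-205227 - 189775\right) = - 120 \left(133 + 11\right) - \left(-205227 - 189775\right) = \left(-120\right) 144 - -395002 = -17280 + 395002 = 377722$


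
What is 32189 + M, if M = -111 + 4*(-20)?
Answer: 31998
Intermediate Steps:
M = -191 (M = -111 - 80 = -191)
32189 + M = 32189 - 191 = 31998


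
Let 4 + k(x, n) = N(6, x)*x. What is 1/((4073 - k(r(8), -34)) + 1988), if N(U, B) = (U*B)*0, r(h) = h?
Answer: 1/6065 ≈ 0.00016488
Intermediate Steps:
N(U, B) = 0 (N(U, B) = (B*U)*0 = 0)
k(x, n) = -4 (k(x, n) = -4 + 0*x = -4 + 0 = -4)
1/((4073 - k(r(8), -34)) + 1988) = 1/((4073 - 1*(-4)) + 1988) = 1/((4073 + 4) + 1988) = 1/(4077 + 1988) = 1/6065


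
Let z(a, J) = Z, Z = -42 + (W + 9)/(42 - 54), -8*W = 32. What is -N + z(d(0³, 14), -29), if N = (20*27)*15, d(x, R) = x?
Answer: -97709/12 ≈ -8142.4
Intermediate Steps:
W = -4 (W = -⅛*32 = -4)
Z = -509/12 (Z = -42 + (-4 + 9)/(42 - 54) = -42 + 5/(-12) = -42 + 5*(-1/12) = -42 - 5/12 = -509/12 ≈ -42.417)
z(a, J) = -509/12
N = 8100 (N = 540*15 = 8100)
-N + z(d(0³, 14), -29) = -1*8100 - 509/12 = -8100 - 509/12 = -97709/12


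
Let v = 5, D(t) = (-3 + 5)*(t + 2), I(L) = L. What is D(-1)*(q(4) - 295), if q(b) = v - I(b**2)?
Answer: -612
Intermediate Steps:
D(t) = 4 + 2*t (D(t) = 2*(2 + t) = 4 + 2*t)
q(b) = 5 - b**2
D(-1)*(q(4) - 295) = (4 + 2*(-1))*((5 - 1*4**2) - 295) = (4 - 2)*((5 - 1*16) - 295) = 2*((5 - 16) - 295) = 2*(-11 - 295) = 2*(-306) = -612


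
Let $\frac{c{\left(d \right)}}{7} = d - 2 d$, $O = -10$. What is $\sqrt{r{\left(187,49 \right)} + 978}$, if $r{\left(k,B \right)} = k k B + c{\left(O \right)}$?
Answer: $\sqrt{1714529} \approx 1309.4$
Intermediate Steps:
$c{\left(d \right)} = - 7 d$ ($c{\left(d \right)} = 7 \left(d - 2 d\right) = 7 \left(- d\right) = - 7 d$)
$r{\left(k,B \right)} = 70 + B k^{2}$ ($r{\left(k,B \right)} = k k B - -70 = k^{2} B + 70 = B k^{2} + 70 = 70 + B k^{2}$)
$\sqrt{r{\left(187,49 \right)} + 978} = \sqrt{\left(70 + 49 \cdot 187^{2}\right) + 978} = \sqrt{\left(70 + 49 \cdot 34969\right) + 978} = \sqrt{\left(70 + 1713481\right) + 978} = \sqrt{1713551 + 978} = \sqrt{1714529}$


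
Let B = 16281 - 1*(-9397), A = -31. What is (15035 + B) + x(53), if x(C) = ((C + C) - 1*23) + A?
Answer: 40765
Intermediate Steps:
B = 25678 (B = 16281 + 9397 = 25678)
x(C) = -54 + 2*C (x(C) = ((C + C) - 1*23) - 31 = (2*C - 23) - 31 = (-23 + 2*C) - 31 = -54 + 2*C)
(15035 + B) + x(53) = (15035 + 25678) + (-54 + 2*53) = 40713 + (-54 + 106) = 40713 + 52 = 40765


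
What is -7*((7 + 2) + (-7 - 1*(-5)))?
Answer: -49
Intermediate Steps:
-7*((7 + 2) + (-7 - 1*(-5))) = -7*(9 + (-7 + 5)) = -7*(9 - 2) = -7*7 = -49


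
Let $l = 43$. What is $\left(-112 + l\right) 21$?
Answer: $-1449$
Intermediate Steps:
$\left(-112 + l\right) 21 = \left(-112 + 43\right) 21 = \left(-69\right) 21 = -1449$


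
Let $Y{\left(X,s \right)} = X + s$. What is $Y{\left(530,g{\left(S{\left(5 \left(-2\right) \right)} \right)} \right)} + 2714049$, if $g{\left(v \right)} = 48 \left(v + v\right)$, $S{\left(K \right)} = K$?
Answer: $2713619$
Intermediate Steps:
$g{\left(v \right)} = 96 v$ ($g{\left(v \right)} = 48 \cdot 2 v = 96 v$)
$Y{\left(530,g{\left(S{\left(5 \left(-2\right) \right)} \right)} \right)} + 2714049 = \left(530 + 96 \cdot 5 \left(-2\right)\right) + 2714049 = \left(530 + 96 \left(-10\right)\right) + 2714049 = \left(530 - 960\right) + 2714049 = -430 + 2714049 = 2713619$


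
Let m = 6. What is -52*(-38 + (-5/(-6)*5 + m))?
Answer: 4342/3 ≈ 1447.3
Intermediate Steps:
-52*(-38 + (-5/(-6)*5 + m)) = -52*(-38 + (-5/(-6)*5 + 6)) = -52*(-38 + (-5*(-⅙)*5 + 6)) = -52*(-38 + ((⅚)*5 + 6)) = -52*(-38 + (25/6 + 6)) = -52*(-38 + 61/6) = -52*(-167/6) = 4342/3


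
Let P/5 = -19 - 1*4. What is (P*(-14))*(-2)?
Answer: -3220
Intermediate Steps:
P = -115 (P = 5*(-19 - 1*4) = 5*(-19 - 4) = 5*(-23) = -115)
(P*(-14))*(-2) = -115*(-14)*(-2) = 1610*(-2) = -3220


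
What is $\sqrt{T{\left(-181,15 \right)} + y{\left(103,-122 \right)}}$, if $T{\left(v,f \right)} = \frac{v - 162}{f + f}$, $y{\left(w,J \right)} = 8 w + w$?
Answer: $\frac{11 \sqrt{6810}}{30} \approx 30.258$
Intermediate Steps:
$y{\left(w,J \right)} = 9 w$
$T{\left(v,f \right)} = \frac{-162 + v}{2 f}$
$\sqrt{T{\left(-181,15 \right)} + y{\left(103,-122 \right)}} = \sqrt{\frac{-162 - 181}{2 \cdot 15} + 9 \cdot 103} = \sqrt{\frac{1}{2} \cdot \frac{1}{15} \left(-343\right) + 927} = \sqrt{- \frac{343}{30} + 927} = \sqrt{\frac{27467}{30}} = \frac{11 \sqrt{6810}}{30}$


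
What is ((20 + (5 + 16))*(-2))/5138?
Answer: -41/2569 ≈ -0.015960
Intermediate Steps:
((20 + (5 + 16))*(-2))/5138 = ((20 + 21)*(-2))*(1/5138) = (41*(-2))*(1/5138) = -82*1/5138 = -41/2569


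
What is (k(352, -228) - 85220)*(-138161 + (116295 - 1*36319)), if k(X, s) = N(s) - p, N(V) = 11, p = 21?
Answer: 4959107550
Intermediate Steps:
k(X, s) = -10 (k(X, s) = 11 - 1*21 = 11 - 21 = -10)
(k(352, -228) - 85220)*(-138161 + (116295 - 1*36319)) = (-10 - 85220)*(-138161 + (116295 - 1*36319)) = -85230*(-138161 + (116295 - 36319)) = -85230*(-138161 + 79976) = -85230*(-58185) = 4959107550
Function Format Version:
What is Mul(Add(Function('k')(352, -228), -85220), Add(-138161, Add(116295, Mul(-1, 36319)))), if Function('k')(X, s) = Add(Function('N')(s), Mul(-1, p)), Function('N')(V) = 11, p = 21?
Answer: 4959107550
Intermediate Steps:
Function('k')(X, s) = -10 (Function('k')(X, s) = Add(11, Mul(-1, 21)) = Add(11, -21) = -10)
Mul(Add(Function('k')(352, -228), -85220), Add(-138161, Add(116295, Mul(-1, 36319)))) = Mul(Add(-10, -85220), Add(-138161, Add(116295, Mul(-1, 36319)))) = Mul(-85230, Add(-138161, Add(116295, -36319))) = Mul(-85230, Add(-138161, 79976)) = Mul(-85230, -58185) = 4959107550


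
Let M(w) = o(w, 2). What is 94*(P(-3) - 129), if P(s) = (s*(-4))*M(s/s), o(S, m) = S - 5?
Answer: -16638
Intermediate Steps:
o(S, m) = -5 + S
M(w) = -5 + w
P(s) = 16*s (P(s) = (s*(-4))*(-5 + s/s) = (-4*s)*(-5 + 1) = -4*s*(-4) = 16*s)
94*(P(-3) - 129) = 94*(16*(-3) - 129) = 94*(-48 - 129) = 94*(-177) = -16638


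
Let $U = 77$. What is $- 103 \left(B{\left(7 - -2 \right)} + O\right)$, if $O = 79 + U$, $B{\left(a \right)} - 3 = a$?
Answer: $-17304$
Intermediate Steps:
$B{\left(a \right)} = 3 + a$
$O = 156$ ($O = 79 + 77 = 156$)
$- 103 \left(B{\left(7 - -2 \right)} + O\right) = - 103 \left(\left(3 + \left(7 - -2\right)\right) + 156\right) = - 103 \left(\left(3 + \left(7 + 2\right)\right) + 156\right) = - 103 \left(\left(3 + 9\right) + 156\right) = - 103 \left(12 + 156\right) = \left(-103\right) 168 = -17304$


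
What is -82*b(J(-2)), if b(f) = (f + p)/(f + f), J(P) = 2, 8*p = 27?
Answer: -1763/16 ≈ -110.19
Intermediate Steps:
p = 27/8 (p = (⅛)*27 = 27/8 ≈ 3.3750)
b(f) = (27/8 + f)/(2*f) (b(f) = (f + 27/8)/(f + f) = (27/8 + f)/((2*f)) = (27/8 + f)*(1/(2*f)) = (27/8 + f)/(2*f))
-82*b(J(-2)) = -41*(27 + 8*2)/(8*2) = -41*(27 + 16)/(8*2) = -41*43/(8*2) = -82*43/32 = -1763/16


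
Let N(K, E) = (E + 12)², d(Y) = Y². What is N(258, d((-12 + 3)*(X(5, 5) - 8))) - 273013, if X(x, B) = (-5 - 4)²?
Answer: 186330945908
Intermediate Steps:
X(x, B) = 81 (X(x, B) = (-9)² = 81)
N(K, E) = (12 + E)²
N(258, d((-12 + 3)*(X(5, 5) - 8))) - 273013 = (12 + ((-12 + 3)*(81 - 8))²)² - 273013 = (12 + (-9*73)²)² - 273013 = (12 + (-657)²)² - 273013 = (12 + 431649)² - 273013 = 431661² - 273013 = 186331218921 - 273013 = 186330945908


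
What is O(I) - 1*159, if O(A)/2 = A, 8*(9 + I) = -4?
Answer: -178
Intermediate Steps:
I = -19/2 (I = -9 + (⅛)*(-4) = -9 - ½ = -19/2 ≈ -9.5000)
O(A) = 2*A
O(I) - 1*159 = 2*(-19/2) - 1*159 = -19 - 159 = -178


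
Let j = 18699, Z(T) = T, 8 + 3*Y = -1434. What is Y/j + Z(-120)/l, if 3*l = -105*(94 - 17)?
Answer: 569090/30236283 ≈ 0.018821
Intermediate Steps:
Y = -1442/3 (Y = -8/3 + (1/3)*(-1434) = -8/3 - 478 = -1442/3 ≈ -480.67)
l = -2695 (l = (-105*(94 - 17))/3 = (-105*77)/3 = (1/3)*(-8085) = -2695)
Y/j + Z(-120)/l = -1442/3/18699 - 120/(-2695) = -1442/3*1/18699 - 120*(-1/2695) = -1442/56097 + 24/539 = 569090/30236283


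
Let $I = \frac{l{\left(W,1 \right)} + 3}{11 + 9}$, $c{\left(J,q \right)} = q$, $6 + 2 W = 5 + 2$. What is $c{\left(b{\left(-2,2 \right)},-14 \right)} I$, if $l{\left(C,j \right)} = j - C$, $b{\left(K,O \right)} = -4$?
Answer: $- \frac{49}{20} \approx -2.45$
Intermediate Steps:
$W = \frac{1}{2}$ ($W = -3 + \frac{5 + 2}{2} = -3 + \frac{1}{2} \cdot 7 = -3 + \frac{7}{2} = \frac{1}{2} \approx 0.5$)
$I = \frac{7}{40}$ ($I = \frac{\left(1 - \frac{1}{2}\right) + 3}{11 + 9} = \frac{\left(1 - \frac{1}{2}\right) + 3}{20} = \left(\frac{1}{2} + 3\right) \frac{1}{20} = \frac{7}{2} \cdot \frac{1}{20} = \frac{7}{40} \approx 0.175$)
$c{\left(b{\left(-2,2 \right)},-14 \right)} I = \left(-14\right) \frac{7}{40} = - \frac{49}{20}$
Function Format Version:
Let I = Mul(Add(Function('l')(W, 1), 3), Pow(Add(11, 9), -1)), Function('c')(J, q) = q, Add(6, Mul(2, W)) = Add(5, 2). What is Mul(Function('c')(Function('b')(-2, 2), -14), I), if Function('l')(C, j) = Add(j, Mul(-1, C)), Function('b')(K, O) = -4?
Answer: Rational(-49, 20) ≈ -2.4500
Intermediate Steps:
W = Rational(1, 2) (W = Add(-3, Mul(Rational(1, 2), Add(5, 2))) = Add(-3, Mul(Rational(1, 2), 7)) = Add(-3, Rational(7, 2)) = Rational(1, 2) ≈ 0.50000)
I = Rational(7, 40) (I = Mul(Add(Add(1, Mul(-1, Rational(1, 2))), 3), Pow(Add(11, 9), -1)) = Mul(Add(Add(1, Rational(-1, 2)), 3), Pow(20, -1)) = Mul(Add(Rational(1, 2), 3), Rational(1, 20)) = Mul(Rational(7, 2), Rational(1, 20)) = Rational(7, 40) ≈ 0.17500)
Mul(Function('c')(Function('b')(-2, 2), -14), I) = Mul(-14, Rational(7, 40)) = Rational(-49, 20)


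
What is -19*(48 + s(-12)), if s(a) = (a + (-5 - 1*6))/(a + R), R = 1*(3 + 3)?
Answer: -5909/6 ≈ -984.83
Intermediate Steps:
R = 6 (R = 1*6 = 6)
s(a) = (-11 + a)/(6 + a) (s(a) = (a + (-5 - 1*6))/(a + 6) = (a + (-5 - 6))/(6 + a) = (a - 11)/(6 + a) = (-11 + a)/(6 + a))
-19*(48 + s(-12)) = -19*(48 + (-11 - 12)/(6 - 12)) = -19*(48 - 23/(-6)) = -19*(48 - 1/6*(-23)) = -19*(48 + 23/6) = -19*311/6 = -5909/6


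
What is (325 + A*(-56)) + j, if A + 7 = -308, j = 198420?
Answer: 216385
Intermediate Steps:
A = -315 (A = -7 - 308 = -315)
(325 + A*(-56)) + j = (325 - 315*(-56)) + 198420 = (325 + 17640) + 198420 = 17965 + 198420 = 216385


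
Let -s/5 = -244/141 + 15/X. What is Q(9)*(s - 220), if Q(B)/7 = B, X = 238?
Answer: -21308925/1598 ≈ -13335.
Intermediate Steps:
Q(B) = 7*B
s = 279785/33558 (s = -5*(-244/141 + 15/238) = -5*(-55957/33558) = 279785/33558 ≈ 8.3374)
Q(9)*(s - 220) = (7*9)*(279785/33558 - 220) = 63*(-7102975/33558) = -21308925/1598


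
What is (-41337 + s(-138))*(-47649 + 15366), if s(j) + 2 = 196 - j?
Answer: 1323764415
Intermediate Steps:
s(j) = 194 - j (s(j) = -2 + (196 - j) = 194 - j)
(-41337 + s(-138))*(-47649 + 15366) = (-41337 + (194 - 1*(-138)))*(-47649 + 15366) = (-41337 + (194 + 138))*(-32283) = (-41337 + 332)*(-32283) = -41005*(-32283) = 1323764415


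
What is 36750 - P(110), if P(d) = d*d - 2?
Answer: 24652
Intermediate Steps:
P(d) = -2 + d**2 (P(d) = d**2 - 2 = -2 + d**2)
36750 - P(110) = 36750 - (-2 + 110**2) = 36750 - (-2 + 12100) = 36750 - 1*12098 = 36750 - 12098 = 24652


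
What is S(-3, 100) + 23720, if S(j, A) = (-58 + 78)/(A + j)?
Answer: 2300860/97 ≈ 23720.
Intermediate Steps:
S(j, A) = 20/(A + j)
S(-3, 100) + 23720 = 20/(100 - 3) + 23720 = 20/97 + 23720 = 2300860/97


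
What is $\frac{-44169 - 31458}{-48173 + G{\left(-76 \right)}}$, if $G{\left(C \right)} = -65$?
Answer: $\frac{75627}{48238} \approx 1.5678$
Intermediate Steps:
$\frac{-44169 - 31458}{-48173 + G{\left(-76 \right)}} = \frac{-44169 - 31458}{-48173 - 65} = \frac{-44169 - 31458}{-48238} = \left(-44169 - 31458\right) \left(- \frac{1}{48238}\right) = \left(-75627\right) \left(- \frac{1}{48238}\right) = \frac{75627}{48238}$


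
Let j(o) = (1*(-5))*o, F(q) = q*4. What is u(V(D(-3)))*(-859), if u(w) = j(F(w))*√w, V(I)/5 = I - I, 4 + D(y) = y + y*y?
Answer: 0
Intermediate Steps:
D(y) = -4 + y + y² (D(y) = -4 + (y + y*y) = -4 + (y + y²) = -4 + y + y²)
F(q) = 4*q
j(o) = -5*o
V(I) = 0 (V(I) = 5*(I - I) = 5*0 = 0)
u(w) = -20*w^(3/2) (u(w) = (-20*w)*√w = -20*w^(3/2))
u(V(D(-3)))*(-859) = -20*0^(3/2)*(-859) = -20*0*(-859) = 0*(-859) = 0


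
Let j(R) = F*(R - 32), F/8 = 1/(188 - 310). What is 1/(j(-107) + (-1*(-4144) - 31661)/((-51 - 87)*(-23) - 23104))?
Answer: 1215730/12759617 ≈ 0.095279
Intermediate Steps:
F = -4/61 (F = 8/(188 - 310) = 8/(-122) = 8*(-1/122) = -4/61 ≈ -0.065574)
j(R) = 128/61 - 4*R/61 (j(R) = -4*(R - 32)/61 = -4*(-32 + R)/61 = 128/61 - 4*R/61)
1/(j(-107) + (-1*(-4144) - 31661)/((-51 - 87)*(-23) - 23104)) = 1/((128/61 - 4/61*(-107)) + (-1*(-4144) - 31661)/((-51 - 87)*(-23) - 23104)) = 1/((128/61 + 428/61) + (4144 - 31661)/(-138*(-23) - 23104)) = 1/(556/61 - 27517/(3174 - 23104)) = 1/(556/61 - 27517/(-19930)) = 1/(556/61 - 27517*(-1/19930)) = 1/(556/61 + 27517/19930) = 1/(12759617/1215730) = 1215730/12759617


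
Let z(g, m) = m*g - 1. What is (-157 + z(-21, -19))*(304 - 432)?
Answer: -30848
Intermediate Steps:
z(g, m) = -1 + g*m (z(g, m) = g*m - 1 = -1 + g*m)
(-157 + z(-21, -19))*(304 - 432) = (-157 + (-1 - 21*(-19)))*(304 - 432) = (-157 + (-1 + 399))*(-128) = (-157 + 398)*(-128) = 241*(-128) = -30848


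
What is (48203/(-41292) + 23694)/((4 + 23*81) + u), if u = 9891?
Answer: 978324445/485511336 ≈ 2.0150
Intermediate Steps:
(48203/(-41292) + 23694)/((4 + 23*81) + u) = (48203/(-41292) + 23694)/((4 + 23*81) + 9891) = (48203*(-1/41292) + 23694)/((4 + 1863) + 9891) = (-48203/41292 + 23694)/(1867 + 9891) = (978324445/41292)/11758 = (978324445/41292)*(1/11758) = 978324445/485511336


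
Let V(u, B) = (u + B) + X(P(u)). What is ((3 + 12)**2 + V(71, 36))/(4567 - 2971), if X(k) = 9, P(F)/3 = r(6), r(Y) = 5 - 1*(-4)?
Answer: 341/1596 ≈ 0.21366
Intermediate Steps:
r(Y) = 9 (r(Y) = 5 + 4 = 9)
P(F) = 27 (P(F) = 3*9 = 27)
V(u, B) = 9 + B + u (V(u, B) = (u + B) + 9 = (B + u) + 9 = 9 + B + u)
((3 + 12)**2 + V(71, 36))/(4567 - 2971) = ((3 + 12)**2 + (9 + 36 + 71))/(4567 - 2971) = (15**2 + 116)/1596 = (225 + 116)*(1/1596) = 341*(1/1596) = 341/1596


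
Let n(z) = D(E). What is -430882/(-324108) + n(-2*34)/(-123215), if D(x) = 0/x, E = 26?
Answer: 215441/162054 ≈ 1.3294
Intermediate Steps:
D(x) = 0
n(z) = 0
-430882/(-324108) + n(-2*34)/(-123215) = -430882/(-324108) + 0/(-123215) = -430882*(-1/324108) + 0*(-1/123215) = 215441/162054 + 0 = 215441/162054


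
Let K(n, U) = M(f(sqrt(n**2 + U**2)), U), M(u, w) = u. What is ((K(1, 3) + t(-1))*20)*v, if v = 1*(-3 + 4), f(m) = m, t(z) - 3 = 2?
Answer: 100 + 20*sqrt(10) ≈ 163.25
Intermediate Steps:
t(z) = 5 (t(z) = 3 + 2 = 5)
K(n, U) = sqrt(U**2 + n**2) (K(n, U) = sqrt(n**2 + U**2) = sqrt(U**2 + n**2))
v = 1 (v = 1*1 = 1)
((K(1, 3) + t(-1))*20)*v = ((sqrt(3**2 + 1**2) + 5)*20)*1 = ((sqrt(9 + 1) + 5)*20)*1 = ((sqrt(10) + 5)*20)*1 = ((5 + sqrt(10))*20)*1 = (100 + 20*sqrt(10))*1 = 100 + 20*sqrt(10)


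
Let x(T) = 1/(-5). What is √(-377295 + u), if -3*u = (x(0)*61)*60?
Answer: I*√377051 ≈ 614.04*I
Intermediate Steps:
x(T) = -⅕
u = 244 (u = -(-⅕*61)*60/3 = -(-61)*60/15 = -⅓*(-732) = 244)
√(-377295 + u) = √(-377295 + 244) = √(-377051) = I*√377051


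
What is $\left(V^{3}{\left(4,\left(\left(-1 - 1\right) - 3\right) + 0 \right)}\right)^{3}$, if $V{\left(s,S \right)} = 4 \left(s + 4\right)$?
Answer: $35184372088832$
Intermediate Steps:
$V{\left(s,S \right)} = 16 + 4 s$ ($V{\left(s,S \right)} = 4 \left(4 + s\right) = 16 + 4 s$)
$\left(V^{3}{\left(4,\left(\left(-1 - 1\right) - 3\right) + 0 \right)}\right)^{3} = \left(\left(16 + 4 \cdot 4\right)^{3}\right)^{3} = \left(\left(16 + 16\right)^{3}\right)^{3} = \left(32^{3}\right)^{3} = 32768^{3} = 35184372088832$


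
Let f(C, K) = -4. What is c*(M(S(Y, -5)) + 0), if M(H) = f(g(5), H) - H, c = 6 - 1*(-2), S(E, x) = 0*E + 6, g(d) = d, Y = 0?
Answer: -80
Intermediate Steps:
S(E, x) = 6 (S(E, x) = 0 + 6 = 6)
c = 8 (c = 6 + 2 = 8)
M(H) = -4 - H
c*(M(S(Y, -5)) + 0) = 8*((-4 - 1*6) + 0) = 8*((-4 - 6) + 0) = 8*(-10 + 0) = 8*(-10) = -80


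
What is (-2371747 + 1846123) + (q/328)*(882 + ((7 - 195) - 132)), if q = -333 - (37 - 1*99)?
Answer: -86278487/164 ≈ -5.2609e+5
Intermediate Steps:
q = -271 (q = -333 - (37 - 99) = -333 - 1*(-62) = -333 + 62 = -271)
(-2371747 + 1846123) + (q/328)*(882 + ((7 - 195) - 132)) = (-2371747 + 1846123) + (-271/328)*(882 + ((7 - 195) - 132)) = -525624 + (-271*1/328)*(882 + (-188 - 132)) = -525624 - 271*(882 - 320)/328 = -525624 - 271/328*562 = -525624 - 76151/164 = -86278487/164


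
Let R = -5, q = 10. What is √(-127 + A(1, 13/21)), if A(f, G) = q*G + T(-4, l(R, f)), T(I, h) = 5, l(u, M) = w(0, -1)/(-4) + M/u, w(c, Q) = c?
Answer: 8*I*√798/21 ≈ 10.761*I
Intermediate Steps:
l(u, M) = M/u (l(u, M) = 0/(-4) + M/u = 0*(-¼) + M/u = 0 + M/u = M/u)
A(f, G) = 5 + 10*G (A(f, G) = 10*G + 5 = 5 + 10*G)
√(-127 + A(1, 13/21)) = √(-127 + (5 + 10*(13/21))) = √(-127 + (5 + 130/21)) = √(-127 + 235/21) = √(-2432/21) = 8*I*√798/21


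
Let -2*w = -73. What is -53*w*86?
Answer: -166367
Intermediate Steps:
w = 73/2 (w = -½*(-73) = 73/2 ≈ 36.500)
-53*w*86 = -53*73/2*86 = -3869/2*86 = -166367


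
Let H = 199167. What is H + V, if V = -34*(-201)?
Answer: 206001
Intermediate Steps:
V = 6834
H + V = 199167 + 6834 = 206001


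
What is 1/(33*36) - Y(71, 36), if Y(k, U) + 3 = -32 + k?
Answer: -42767/1188 ≈ -35.999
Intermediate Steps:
Y(k, U) = -35 + k (Y(k, U) = -3 + (-32 + k) = -35 + k)
1/(33*36) - Y(71, 36) = 1/(33*36) - (-35 + 71) = 1/1188 - 1*36 = 1/1188 - 36 = -42767/1188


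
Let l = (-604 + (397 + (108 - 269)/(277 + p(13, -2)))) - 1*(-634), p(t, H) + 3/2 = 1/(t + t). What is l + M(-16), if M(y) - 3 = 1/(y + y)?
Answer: 24608881/57312 ≈ 429.38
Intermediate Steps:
M(y) = 3 + 1/(2*y) (M(y) = 3 + 1/(y + y) = 3 + 1/(2*y))
p(t, H) = -3/2 + 1/(2*t) (p(t, H) = -3/2 + 1/(t + t) = -3/2 + 1/(2*t))
l = 1527421/3582 (l = (-604 + (397 + (108 - 269)/(277 + (½)*(1 - 3*13)/13))) - 1*(-634) = (-604 + (397 - 161/(277 + (½)*(1/13)*(1 - 39)))) + 634 = (-604 + (397 - 161/(277 + (½)*(1/13)*(-38)))) + 634 = (-604 + (397 - 161/(277 - 19/13))) + 634 = (-604 + (397 - 161/3582/13)) + 634 = (-604 + (397 - 161*13/3582)) + 634 = (-604 + (397 - 2093/3582)) + 634 = (-604 + 1419961/3582) + 634 = -743567/3582 + 634 = 1527421/3582 ≈ 426.42)
l + M(-16) = 1527421/3582 + (3 + (½)/(-16)) = 1527421/3582 + (3 + (½)*(-1/16)) = 1527421/3582 + (3 - 1/32) = 1527421/3582 + 95/32 = 24608881/57312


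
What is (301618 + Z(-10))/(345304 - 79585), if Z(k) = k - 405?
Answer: 100401/88573 ≈ 1.1335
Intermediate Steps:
Z(k) = -405 + k
(301618 + Z(-10))/(345304 - 79585) = (301618 + (-405 - 10))/(345304 - 79585) = (301618 - 415)/265719 = 301203*(1/265719) = 100401/88573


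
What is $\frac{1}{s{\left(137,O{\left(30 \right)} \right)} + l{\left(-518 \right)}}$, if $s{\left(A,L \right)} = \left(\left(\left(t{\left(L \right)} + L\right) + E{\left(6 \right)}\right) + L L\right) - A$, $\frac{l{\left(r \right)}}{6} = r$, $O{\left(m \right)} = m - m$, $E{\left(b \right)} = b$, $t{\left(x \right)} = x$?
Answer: $- \frac{1}{3239} \approx -0.00030874$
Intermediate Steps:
$O{\left(m \right)} = 0$
$l{\left(r \right)} = 6 r$
$s{\left(A,L \right)} = 6 + L^{2} - A + 2 L$ ($s{\left(A,L \right)} = \left(\left(\left(L + L\right) + 6\right) + L L\right) - A = \left(\left(2 L + 6\right) + L^{2}\right) - A = \left(\left(6 + 2 L\right) + L^{2}\right) - A = \left(6 + L^{2} + 2 L\right) - A = 6 + L^{2} - A + 2 L$)
$\frac{1}{s{\left(137,O{\left(30 \right)} \right)} + l{\left(-518 \right)}} = \frac{1}{\left(6 + 0^{2} - 137 + 2 \cdot 0\right) + 6 \left(-518\right)} = \frac{1}{\left(6 + 0 - 137 + 0\right) - 3108} = \frac{1}{-131 - 3108} = \frac{1}{-3239} = - \frac{1}{3239}$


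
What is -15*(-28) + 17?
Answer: 437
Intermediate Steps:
-15*(-28) + 17 = 420 + 17 = 437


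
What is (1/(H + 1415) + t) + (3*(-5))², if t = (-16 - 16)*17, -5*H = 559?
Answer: -2078599/6516 ≈ -319.00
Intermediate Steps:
H = -559/5 (H = -⅕*559 = -559/5 ≈ -111.80)
t = -544 (t = -32*17 = -544)
(1/(H + 1415) + t) + (3*(-5))² = (1/(-559/5 + 1415) - 544) + (3*(-5))² = (1/(6516/5) - 544) + (-15)² = (5/6516 - 544) + 225 = -3544699/6516 + 225 = -2078599/6516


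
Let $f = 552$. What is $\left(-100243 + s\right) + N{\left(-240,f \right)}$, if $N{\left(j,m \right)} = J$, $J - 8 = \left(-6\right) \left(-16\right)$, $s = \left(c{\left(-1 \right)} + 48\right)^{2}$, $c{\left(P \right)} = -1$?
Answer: $-97930$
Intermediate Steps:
$s = 2209$ ($s = \left(-1 + 48\right)^{2} = 47^{2} = 2209$)
$J = 104$ ($J = 8 - -96 = 8 + 96 = 104$)
$N{\left(j,m \right)} = 104$
$\left(-100243 + s\right) + N{\left(-240,f \right)} = \left(-100243 + 2209\right) + 104 = -98034 + 104 = -97930$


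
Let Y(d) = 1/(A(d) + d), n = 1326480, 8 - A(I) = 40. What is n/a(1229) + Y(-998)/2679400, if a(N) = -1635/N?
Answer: -299941188401696109/300816238000 ≈ -9.9709e+5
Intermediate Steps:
A(I) = -32 (A(I) = 8 - 1*40 = 8 - 40 = -32)
Y(d) = 1/(-32 + d)
n/a(1229) + Y(-998)/2679400 = 1326480/((-1635/1229)) + 1/(-32 - 998*2679400) = 1326480/((-1635*1/1229)) + (1/2679400)/(-1030) = 1326480/(-1635/1229) - 1/1030*1/2679400 = 1326480*(-1229/1635) - 1/2759782000 = -108682928/109 - 1/2759782000 = -299941188401696109/300816238000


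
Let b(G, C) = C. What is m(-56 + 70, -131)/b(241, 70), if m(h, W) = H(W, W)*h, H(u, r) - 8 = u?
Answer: -123/5 ≈ -24.600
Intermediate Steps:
H(u, r) = 8 + u
m(h, W) = h*(8 + W) (m(h, W) = (8 + W)*h = h*(8 + W))
m(-56 + 70, -131)/b(241, 70) = ((-56 + 70)*(8 - 131))/70 = (14*(-123))*(1/70) = -1722*1/70 = -123/5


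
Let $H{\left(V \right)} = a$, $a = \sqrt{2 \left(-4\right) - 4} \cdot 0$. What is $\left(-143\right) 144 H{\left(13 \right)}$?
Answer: $0$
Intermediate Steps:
$a = 0$ ($a = \sqrt{-8 - 4} \cdot 0 = \sqrt{-12} \cdot 0 = 2 i \sqrt{3} \cdot 0 = 0$)
$H{\left(V \right)} = 0$
$\left(-143\right) 144 H{\left(13 \right)} = \left(-143\right) 144 \cdot 0 = \left(-20592\right) 0 = 0$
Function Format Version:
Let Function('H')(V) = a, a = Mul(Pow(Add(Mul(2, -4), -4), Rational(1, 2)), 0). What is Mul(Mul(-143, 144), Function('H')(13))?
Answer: 0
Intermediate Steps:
a = 0 (a = Mul(Pow(Add(-8, -4), Rational(1, 2)), 0) = Mul(Pow(-12, Rational(1, 2)), 0) = Mul(Mul(2, I, Pow(3, Rational(1, 2))), 0) = 0)
Function('H')(V) = 0
Mul(Mul(-143, 144), Function('H')(13)) = Mul(Mul(-143, 144), 0) = Mul(-20592, 0) = 0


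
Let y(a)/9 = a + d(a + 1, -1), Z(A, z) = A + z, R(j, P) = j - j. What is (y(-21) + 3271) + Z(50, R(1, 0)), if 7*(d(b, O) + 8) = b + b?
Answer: 21060/7 ≈ 3008.6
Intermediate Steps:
R(j, P) = 0
d(b, O) = -8 + 2*b/7 (d(b, O) = -8 + (b + b)/7 = -8 + (2*b)/7 = -8 + 2*b/7)
y(a) = -486/7 + 81*a/7 (y(a) = 9*(a + (-8 + 2*(a + 1)/7)) = 9*(a + (-8 + 2*(1 + a)/7)) = 9*(a + (-8 + (2/7 + 2*a/7))) = 9*(a + (-54/7 + 2*a/7)) = 9*(-54/7 + 9*a/7) = -486/7 + 81*a/7)
(y(-21) + 3271) + Z(50, R(1, 0)) = ((-486/7 + (81/7)*(-21)) + 3271) + (50 + 0) = ((-486/7 - 243) + 3271) + 50 = (-2187/7 + 3271) + 50 = 20710/7 + 50 = 21060/7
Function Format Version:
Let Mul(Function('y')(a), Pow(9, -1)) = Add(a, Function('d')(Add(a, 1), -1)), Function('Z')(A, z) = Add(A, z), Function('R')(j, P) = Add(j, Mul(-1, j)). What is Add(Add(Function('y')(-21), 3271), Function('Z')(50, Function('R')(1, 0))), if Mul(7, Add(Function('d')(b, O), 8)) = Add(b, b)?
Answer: Rational(21060, 7) ≈ 3008.6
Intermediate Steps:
Function('R')(j, P) = 0
Function('d')(b, O) = Add(-8, Mul(Rational(2, 7), b)) (Function('d')(b, O) = Add(-8, Mul(Rational(1, 7), Add(b, b))) = Add(-8, Mul(Rational(1, 7), Mul(2, b))) = Add(-8, Mul(Rational(2, 7), b)))
Function('y')(a) = Add(Rational(-486, 7), Mul(Rational(81, 7), a)) (Function('y')(a) = Mul(9, Add(a, Add(-8, Mul(Rational(2, 7), Add(a, 1))))) = Mul(9, Add(a, Add(-8, Mul(Rational(2, 7), Add(1, a))))) = Mul(9, Add(a, Add(-8, Add(Rational(2, 7), Mul(Rational(2, 7), a))))) = Mul(9, Add(a, Add(Rational(-54, 7), Mul(Rational(2, 7), a)))) = Mul(9, Add(Rational(-54, 7), Mul(Rational(9, 7), a))) = Add(Rational(-486, 7), Mul(Rational(81, 7), a)))
Add(Add(Function('y')(-21), 3271), Function('Z')(50, Function('R')(1, 0))) = Add(Add(Add(Rational(-486, 7), Mul(Rational(81, 7), -21)), 3271), Add(50, 0)) = Add(Add(Add(Rational(-486, 7), -243), 3271), 50) = Add(Add(Rational(-2187, 7), 3271), 50) = Add(Rational(20710, 7), 50) = Rational(21060, 7)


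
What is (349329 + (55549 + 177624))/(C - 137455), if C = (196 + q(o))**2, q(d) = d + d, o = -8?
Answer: -582502/105055 ≈ -5.5447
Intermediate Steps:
q(d) = 2*d
C = 32400 (C = (196 + 2*(-8))**2 = (196 - 16)**2 = 180**2 = 32400)
(349329 + (55549 + 177624))/(C - 137455) = (349329 + (55549 + 177624))/(32400 - 137455) = (349329 + 233173)/(-105055) = 582502*(-1/105055) = -582502/105055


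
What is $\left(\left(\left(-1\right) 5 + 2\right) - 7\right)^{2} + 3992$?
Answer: $4092$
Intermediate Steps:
$\left(\left(\left(-1\right) 5 + 2\right) - 7\right)^{2} + 3992 = \left(\left(-5 + 2\right) - 7\right)^{2} + 3992 = \left(-3 - 7\right)^{2} + 3992 = \left(-10\right)^{2} + 3992 = 100 + 3992 = 4092$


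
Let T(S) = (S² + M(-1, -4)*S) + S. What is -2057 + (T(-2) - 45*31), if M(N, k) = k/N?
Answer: -3458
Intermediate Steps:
T(S) = S² + 5*S (T(S) = (S² + (-4/(-1))*S) + S = (S² + (-4*(-1))*S) + S = (S² + 4*S) + S = S² + 5*S)
-2057 + (T(-2) - 45*31) = -2057 + (-2*(5 - 2) - 45*31) = -2057 + (-2*3 - 1395) = -2057 + (-6 - 1395) = -2057 - 1401 = -3458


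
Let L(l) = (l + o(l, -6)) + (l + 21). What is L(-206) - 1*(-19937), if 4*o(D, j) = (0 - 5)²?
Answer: 78209/4 ≈ 19552.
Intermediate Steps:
o(D, j) = 25/4 (o(D, j) = (0 - 5)²/4 = (¼)*(-5)² = (¼)*25 = 25/4)
L(l) = 109/4 + 2*l (L(l) = (l + 25/4) + (l + 21) = (25/4 + l) + (21 + l) = 109/4 + 2*l)
L(-206) - 1*(-19937) = (109/4 + 2*(-206)) - 1*(-19937) = (109/4 - 412) + 19937 = -1539/4 + 19937 = 78209/4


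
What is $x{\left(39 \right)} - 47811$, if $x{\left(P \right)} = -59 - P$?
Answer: $-47909$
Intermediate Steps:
$x{\left(39 \right)} - 47811 = \left(-59 - 39\right) - 47811 = -98 - 47811 = -47909$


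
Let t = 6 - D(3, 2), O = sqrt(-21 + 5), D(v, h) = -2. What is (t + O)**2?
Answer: 48 + 64*I ≈ 48.0 + 64.0*I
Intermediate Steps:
O = 4*I (O = sqrt(-16) = 4*I ≈ 4.0*I)
t = 8 (t = 6 - 1*(-2) = 6 + 2 = 8)
(t + O)**2 = (8 + 4*I)**2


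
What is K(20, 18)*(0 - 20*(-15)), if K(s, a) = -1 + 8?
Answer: 2100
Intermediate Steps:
K(s, a) = 7
K(20, 18)*(0 - 20*(-15)) = 7*(0 - 20*(-15)) = 7*(0 + 300) = 7*300 = 2100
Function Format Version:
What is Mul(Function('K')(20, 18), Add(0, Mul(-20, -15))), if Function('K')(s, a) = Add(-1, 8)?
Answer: 2100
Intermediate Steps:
Function('K')(s, a) = 7
Mul(Function('K')(20, 18), Add(0, Mul(-20, -15))) = Mul(7, Add(0, Mul(-20, -15))) = Mul(7, Add(0, 300)) = Mul(7, 300) = 2100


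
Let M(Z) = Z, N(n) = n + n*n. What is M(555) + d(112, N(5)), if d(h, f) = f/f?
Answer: 556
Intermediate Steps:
N(n) = n + n²
d(h, f) = 1
M(555) + d(112, N(5)) = 555 + 1 = 556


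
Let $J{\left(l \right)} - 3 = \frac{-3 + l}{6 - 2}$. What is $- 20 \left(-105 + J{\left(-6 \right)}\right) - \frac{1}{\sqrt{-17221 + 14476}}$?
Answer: $2085 + \frac{i \sqrt{305}}{915} \approx 2085.0 + 0.019087 i$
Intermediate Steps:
$J{\left(l \right)} = \frac{9}{4} + \frac{l}{4}$ ($J{\left(l \right)} = 3 + \frac{-3 + l}{6 - 2} = 3 + \frac{-3 + l}{4} = 3 + \left(-3 + l\right) \frac{1}{4} = 3 + \left(- \frac{3}{4} + \frac{l}{4}\right) = \frac{9}{4} + \frac{l}{4}$)
$- 20 \left(-105 + J{\left(-6 \right)}\right) - \frac{1}{\sqrt{-17221 + 14476}} = - 20 \left(-105 + \left(\frac{9}{4} + \frac{1}{4} \left(-6\right)\right)\right) - \frac{1}{\sqrt{-17221 + 14476}} = - 20 \left(-105 + \left(\frac{9}{4} - \frac{3}{2}\right)\right) - \frac{1}{\sqrt{-2745}} = - 20 \left(-105 + \frac{3}{4}\right) - \frac{1}{3 i \sqrt{305}} = \left(-20\right) \left(- \frac{417}{4}\right) - - \frac{i \sqrt{305}}{915} = 2085 + \frac{i \sqrt{305}}{915}$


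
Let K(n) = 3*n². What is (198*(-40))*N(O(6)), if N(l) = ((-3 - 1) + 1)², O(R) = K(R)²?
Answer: -71280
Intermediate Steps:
O(R) = 9*R⁴ (O(R) = (3*R²)² = 9*R⁴)
N(l) = 9 (N(l) = (-4 + 1)² = (-3)² = 9)
(198*(-40))*N(O(6)) = (198*(-40))*9 = -7920*9 = -71280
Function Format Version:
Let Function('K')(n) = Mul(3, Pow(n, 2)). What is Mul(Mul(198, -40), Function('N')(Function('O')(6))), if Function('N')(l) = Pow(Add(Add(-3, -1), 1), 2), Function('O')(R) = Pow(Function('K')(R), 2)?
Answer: -71280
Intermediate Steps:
Function('O')(R) = Mul(9, Pow(R, 4)) (Function('O')(R) = Pow(Mul(3, Pow(R, 2)), 2) = Mul(9, Pow(R, 4)))
Function('N')(l) = 9 (Function('N')(l) = Pow(Add(-4, 1), 2) = Pow(-3, 2) = 9)
Mul(Mul(198, -40), Function('N')(Function('O')(6))) = Mul(Mul(198, -40), 9) = Mul(-7920, 9) = -71280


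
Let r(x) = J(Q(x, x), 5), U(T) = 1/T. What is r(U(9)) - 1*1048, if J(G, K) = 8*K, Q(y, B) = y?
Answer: -1008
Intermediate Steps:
U(T) = 1/T
r(x) = 40 (r(x) = 8*5 = 40)
r(U(9)) - 1*1048 = 40 - 1*1048 = 40 - 1048 = -1008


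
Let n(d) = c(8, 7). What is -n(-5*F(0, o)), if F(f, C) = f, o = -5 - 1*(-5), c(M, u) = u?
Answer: -7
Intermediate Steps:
o = 0 (o = -5 + 5 = 0)
n(d) = 7
-n(-5*F(0, o)) = -1*7 = -7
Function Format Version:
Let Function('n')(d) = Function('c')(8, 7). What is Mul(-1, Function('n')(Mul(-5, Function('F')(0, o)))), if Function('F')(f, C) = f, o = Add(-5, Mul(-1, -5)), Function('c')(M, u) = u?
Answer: -7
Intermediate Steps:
o = 0 (o = Add(-5, 5) = 0)
Function('n')(d) = 7
Mul(-1, Function('n')(Mul(-5, Function('F')(0, o)))) = Mul(-1, 7) = -7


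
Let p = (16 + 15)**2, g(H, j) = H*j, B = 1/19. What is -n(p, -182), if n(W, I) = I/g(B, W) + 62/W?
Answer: 3396/961 ≈ 3.5338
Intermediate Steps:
B = 1/19 ≈ 0.052632
p = 961 (p = 31**2 = 961)
n(W, I) = 62/W + 19*I/W (n(W, I) = I/((W/19)) + 62/W = I*(19/W) + 62/W = 19*I/W + 62/W = 62/W + 19*I/W)
-n(p, -182) = -(62 + 19*(-182))/961 = -(62 - 3458)/961 = -(-3396)/961 = -1*(-3396/961) = 3396/961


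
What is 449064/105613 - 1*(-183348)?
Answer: 19364381388/105613 ≈ 1.8335e+5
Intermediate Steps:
449064/105613 - 1*(-183348) = 449064*(1/105613) + 183348 = 449064/105613 + 183348 = 19364381388/105613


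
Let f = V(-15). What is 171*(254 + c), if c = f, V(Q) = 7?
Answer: 44631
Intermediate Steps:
f = 7
c = 7
171*(254 + c) = 171*(254 + 7) = 171*261 = 44631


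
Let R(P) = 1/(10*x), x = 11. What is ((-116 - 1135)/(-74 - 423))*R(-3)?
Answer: 1251/54670 ≈ 0.022883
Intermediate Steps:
R(P) = 1/110 (R(P) = 1/(10*11) = (⅒)*(1/11) = 1/110)
((-116 - 1135)/(-74 - 423))*R(-3) = ((-116 - 1135)/(-74 - 423))*(1/110) = -1251/(-497)*(1/110) = -1251*(-1/497)*(1/110) = (1251/497)*(1/110) = 1251/54670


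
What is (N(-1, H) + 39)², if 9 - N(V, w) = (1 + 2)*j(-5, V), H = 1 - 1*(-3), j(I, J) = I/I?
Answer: 2025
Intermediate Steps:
j(I, J) = 1
H = 4 (H = 1 + 3 = 4)
N(V, w) = 6 (N(V, w) = 9 - (1 + 2) = 9 - 3 = 6)
(N(-1, H) + 39)² = (6 + 39)² = 45² = 2025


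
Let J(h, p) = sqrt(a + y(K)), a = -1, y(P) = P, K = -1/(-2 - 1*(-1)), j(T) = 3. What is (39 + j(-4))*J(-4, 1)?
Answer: 0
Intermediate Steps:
K = 1 (K = -1/(-2 + 1) = -1/(-1) = -1*(-1) = 1)
J(h, p) = 0 (J(h, p) = sqrt(-1 + 1) = sqrt(0) = 0)
(39 + j(-4))*J(-4, 1) = (39 + 3)*0 = 42*0 = 0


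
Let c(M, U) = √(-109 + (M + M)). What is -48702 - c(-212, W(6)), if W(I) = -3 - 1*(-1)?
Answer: -48702 - I*√533 ≈ -48702.0 - 23.087*I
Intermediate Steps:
W(I) = -2 (W(I) = -3 + 1 = -2)
c(M, U) = √(-109 + 2*M)
-48702 - c(-212, W(6)) = -48702 - √(-109 + 2*(-212)) = -48702 - √(-109 - 424) = -48702 - √(-533) = -48702 - I*√533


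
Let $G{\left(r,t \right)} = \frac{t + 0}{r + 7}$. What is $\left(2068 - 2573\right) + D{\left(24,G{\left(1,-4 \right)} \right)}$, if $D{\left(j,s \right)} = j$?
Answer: $-481$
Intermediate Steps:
$G{\left(r,t \right)} = \frac{t}{7 + r}$
$\left(2068 - 2573\right) + D{\left(24,G{\left(1,-4 \right)} \right)} = \left(2068 - 2573\right) + 24 = -505 + 24 = -481$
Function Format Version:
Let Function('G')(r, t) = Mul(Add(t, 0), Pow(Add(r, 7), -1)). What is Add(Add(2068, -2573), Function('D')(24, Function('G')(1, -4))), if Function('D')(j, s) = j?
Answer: -481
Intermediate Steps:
Function('G')(r, t) = Mul(t, Pow(Add(7, r), -1))
Add(Add(2068, -2573), Function('D')(24, Function('G')(1, -4))) = Add(Add(2068, -2573), 24) = Add(-505, 24) = -481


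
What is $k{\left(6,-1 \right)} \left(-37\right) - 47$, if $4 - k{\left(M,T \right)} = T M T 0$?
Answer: $-195$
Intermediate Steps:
$k{\left(M,T \right)} = 4$ ($k{\left(M,T \right)} = 4 - T M T 0 = 4 - M T T 0 = 4 - M T^{2} \cdot 0 = 4 - 0 = 4 + 0 = 4$)
$k{\left(6,-1 \right)} \left(-37\right) - 47 = 4 \left(-37\right) - 47 = -148 - 47 = -195$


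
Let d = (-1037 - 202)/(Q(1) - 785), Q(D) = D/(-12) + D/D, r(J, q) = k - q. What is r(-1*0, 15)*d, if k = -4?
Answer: -282492/9409 ≈ -30.024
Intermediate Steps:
r(J, q) = -4 - q
Q(D) = 1 - D/12 (Q(D) = D*(-1/12) + 1 = -D/12 + 1 = 1 - D/12)
d = 14868/9409 (d = (-1037 - 202)/((1 - 1/12*1) - 785) = -1239/((1 - 1/12) - 785) = -1239/(11/12 - 785) = -1239/(-9409/12) = -1239*(-12/9409) = 14868/9409 ≈ 1.5802)
r(-1*0, 15)*d = (-4 - 1*15)*(14868/9409) = (-4 - 15)*(14868/9409) = -19*14868/9409 = -282492/9409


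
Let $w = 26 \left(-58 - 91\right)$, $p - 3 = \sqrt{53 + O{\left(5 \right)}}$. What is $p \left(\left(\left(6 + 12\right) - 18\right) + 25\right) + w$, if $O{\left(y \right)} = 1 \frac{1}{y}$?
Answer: $-3799 + 5 \sqrt{1330} \approx -3616.7$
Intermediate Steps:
$O{\left(y \right)} = \frac{1}{y}$
$p = 3 + \frac{\sqrt{1330}}{5}$ ($p = 3 + \sqrt{53 + \frac{1}{5}} = 3 + \sqrt{\frac{266}{5}} = 3 + \frac{\sqrt{1330}}{5} \approx 10.294$)
$w = -3874$ ($w = 26 \left(-149\right) = -3874$)
$p \left(\left(\left(6 + 12\right) - 18\right) + 25\right) + w = \left(3 + \frac{\sqrt{1330}}{5}\right) \left(\left(\left(6 + 12\right) - 18\right) + 25\right) - 3874 = \left(3 + \frac{\sqrt{1330}}{5}\right) \left(\left(18 - 18\right) + 25\right) - 3874 = \left(3 + \frac{\sqrt{1330}}{5}\right) \left(0 + 25\right) - 3874 = \left(3 + \frac{\sqrt{1330}}{5}\right) 25 - 3874 = \left(75 + 5 \sqrt{1330}\right) - 3874 = -3799 + 5 \sqrt{1330}$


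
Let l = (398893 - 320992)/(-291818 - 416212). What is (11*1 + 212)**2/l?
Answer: -11736541290/25967 ≈ -4.5198e+5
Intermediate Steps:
l = -25967/236010 (l = 77901/(-708030) = 77901*(-1/708030) = -25967/236010 ≈ -0.11003)
(11*1 + 212)**2/l = (11*1 + 212)**2/(-25967/236010) = (11 + 212)**2*(-236010/25967) = 223**2*(-236010/25967) = 49729*(-236010/25967) = -11736541290/25967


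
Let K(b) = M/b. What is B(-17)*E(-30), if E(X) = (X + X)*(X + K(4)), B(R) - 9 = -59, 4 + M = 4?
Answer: -90000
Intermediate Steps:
M = 0 (M = -4 + 4 = 0)
B(R) = -50 (B(R) = 9 - 59 = -50)
K(b) = 0 (K(b) = 0/b = 0)
E(X) = 2*X² (E(X) = (X + X)*(X + 0) = (2*X)*X = 2*X²)
B(-17)*E(-30) = -100*(-30)² = -100*900 = -50*1800 = -90000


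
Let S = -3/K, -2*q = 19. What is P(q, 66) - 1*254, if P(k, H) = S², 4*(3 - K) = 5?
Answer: -12302/49 ≈ -251.06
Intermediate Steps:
q = -19/2 (q = -½*19 = -19/2 ≈ -9.5000)
K = 7/4 (K = 3 - ¼*5 = 3 - 5/4 = 7/4 ≈ 1.7500)
S = -12/7 (S = -3/7/4 = -3*4/7 = -12/7 ≈ -1.7143)
P(k, H) = 144/49 (P(k, H) = (-12/7)² = 144/49)
P(q, 66) - 1*254 = 144/49 - 1*254 = 144/49 - 254 = -12302/49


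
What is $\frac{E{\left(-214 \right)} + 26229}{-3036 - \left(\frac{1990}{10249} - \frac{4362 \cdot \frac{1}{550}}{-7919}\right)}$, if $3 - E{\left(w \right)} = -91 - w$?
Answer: $- \frac{582739917534225}{67766368727719} \approx -8.5992$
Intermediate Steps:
$E{\left(w \right)} = 94 + w$ ($E{\left(w \right)} = 3 - \left(-91 - w\right) = 3 + \left(91 + w\right) = 94 + w$)
$\frac{E{\left(-214 \right)} + 26229}{-3036 - \left(\frac{1990}{10249} - \frac{4362 \cdot \frac{1}{550}}{-7919}\right)} = \frac{\left(94 - 214\right) + 26229}{-3036 - \left(\frac{1990}{10249} - \frac{4362 \cdot \frac{1}{550}}{-7919}\right)} = \frac{-120 + 26229}{-3036 - \left(\frac{1990}{10249} - 4362 \cdot \frac{1}{550} \left(- \frac{1}{7919}\right)\right)} = \frac{26109}{-3036 + \left(\frac{2181}{275} \left(- \frac{1}{7919}\right) - \frac{1990}{10249}\right)} = \frac{26109}{-3036 - \frac{4356025819}{22319503525}} = \frac{26109}{- \frac{67766368727719}{22319503525}} = 26109 \left(- \frac{22319503525}{67766368727719}\right) = - \frac{582739917534225}{67766368727719}$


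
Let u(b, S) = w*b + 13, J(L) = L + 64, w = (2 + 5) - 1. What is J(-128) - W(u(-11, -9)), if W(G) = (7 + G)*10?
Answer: 396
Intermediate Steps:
w = 6 (w = 7 - 1 = 6)
J(L) = 64 + L
u(b, S) = 13 + 6*b (u(b, S) = 6*b + 13 = 13 + 6*b)
W(G) = 70 + 10*G
J(-128) - W(u(-11, -9)) = (64 - 128) - (70 + 10*(13 + 6*(-11))) = -64 - (70 + 10*(13 - 66)) = -64 - (70 + 10*(-53)) = -64 - (70 - 530) = -64 - 1*(-460) = -64 + 460 = 396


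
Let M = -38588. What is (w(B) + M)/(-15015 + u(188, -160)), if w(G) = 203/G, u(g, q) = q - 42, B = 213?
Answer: 8219041/3241221 ≈ 2.5358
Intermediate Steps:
u(g, q) = -42 + q
(w(B) + M)/(-15015 + u(188, -160)) = (203/213 - 38588)/(-15015 + (-42 - 160)) = (203*(1/213) - 38588)/(-15015 - 202) = (203/213 - 38588)/(-15217) = -8219041/213*(-1/15217) = 8219041/3241221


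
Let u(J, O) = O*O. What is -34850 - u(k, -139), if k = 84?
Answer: -54171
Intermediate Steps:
u(J, O) = O²
-34850 - u(k, -139) = -34850 - 1*(-139)² = -34850 - 1*19321 = -34850 - 19321 = -54171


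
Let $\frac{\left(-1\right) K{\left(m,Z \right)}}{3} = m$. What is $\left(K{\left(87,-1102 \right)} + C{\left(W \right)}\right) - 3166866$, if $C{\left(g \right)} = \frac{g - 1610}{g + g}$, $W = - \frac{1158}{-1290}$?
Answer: $- \frac{1222856979}{386} \approx -3.168 \cdot 10^{6}$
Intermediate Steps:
$K{\left(m,Z \right)} = - 3 m$
$W = \frac{193}{215}$ ($W = \left(-1158\right) \left(- \frac{1}{1290}\right) = \frac{193}{215} \approx 0.89767$)
$C{\left(g \right)} = \frac{-1610 + g}{2 g}$
$\left(K{\left(87,-1102 \right)} + C{\left(W \right)}\right) - 3166866 = \left(\left(-3\right) 87 + \frac{-1610 + \frac{193}{215}}{2 \cdot \frac{193}{215}}\right) - 3166866 = \left(-261 + \frac{1}{2} \cdot \frac{215}{193} \left(- \frac{345957}{215}\right)\right) - 3166866 = \left(-261 - \frac{345957}{386}\right) - 3166866 = - \frac{446703}{386} - 3166866 = - \frac{1222856979}{386}$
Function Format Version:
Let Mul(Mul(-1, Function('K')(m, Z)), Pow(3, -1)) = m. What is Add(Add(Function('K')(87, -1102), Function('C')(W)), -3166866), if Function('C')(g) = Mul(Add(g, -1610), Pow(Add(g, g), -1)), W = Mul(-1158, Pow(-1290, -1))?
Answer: Rational(-1222856979, 386) ≈ -3.1680e+6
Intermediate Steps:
Function('K')(m, Z) = Mul(-3, m)
W = Rational(193, 215) (W = Mul(-1158, Rational(-1, 1290)) = Rational(193, 215) ≈ 0.89767)
Function('C')(g) = Mul(Rational(1, 2), Pow(g, -1), Add(-1610, g)) (Function('C')(g) = Mul(Add(-1610, g), Pow(Mul(2, g), -1)) = Mul(Add(-1610, g), Mul(Rational(1, 2), Pow(g, -1))) = Mul(Rational(1, 2), Pow(g, -1), Add(-1610, g)))
Add(Add(Function('K')(87, -1102), Function('C')(W)), -3166866) = Add(Add(Mul(-3, 87), Mul(Rational(1, 2), Pow(Rational(193, 215), -1), Add(-1610, Rational(193, 215)))), -3166866) = Add(Add(-261, Mul(Rational(1, 2), Rational(215, 193), Rational(-345957, 215))), -3166866) = Add(Add(-261, Rational(-345957, 386)), -3166866) = Add(Rational(-446703, 386), -3166866) = Rational(-1222856979, 386)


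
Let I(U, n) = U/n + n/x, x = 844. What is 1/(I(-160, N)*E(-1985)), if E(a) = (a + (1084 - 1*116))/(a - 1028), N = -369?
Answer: -104261852/126673 ≈ -823.08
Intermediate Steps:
I(U, n) = n/844 + U/n (I(U, n) = U/n + n/844 = n/844 + U/n)
E(a) = (968 + a)/(-1028 + a) (E(a) = (a + (1084 - 116))/(-1028 + a) = (a + 968)/(-1028 + a) = (968 + a)/(-1028 + a))
1/(I(-160, N)*E(-1985)) = 1/(((1/844)*(-369) - 160/(-369))*(((968 - 1985)/(-1028 - 1985)))) = 1/((-369/844 - 160*(-1/369))*((-1017/(-3013)))) = 1/((-369/844 + 160/369)*((-1/3013*(-1017)))) = 1/((-1121/311436)*(1017/3013)) = -311436/1121*3013/1017 = -104261852/126673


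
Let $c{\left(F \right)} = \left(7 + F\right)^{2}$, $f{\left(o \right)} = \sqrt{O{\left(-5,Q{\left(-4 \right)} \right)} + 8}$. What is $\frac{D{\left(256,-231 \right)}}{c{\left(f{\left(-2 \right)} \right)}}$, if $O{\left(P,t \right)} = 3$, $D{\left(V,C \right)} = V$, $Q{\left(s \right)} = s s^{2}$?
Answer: $\frac{256}{\left(7 + \sqrt{11}\right)^{2}} \approx 2.4053$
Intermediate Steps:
$Q{\left(s \right)} = s^{3}$
$f{\left(o \right)} = \sqrt{11}$ ($f{\left(o \right)} = \sqrt{3 + 8} = \sqrt{11}$)
$\frac{D{\left(256,-231 \right)}}{c{\left(f{\left(-2 \right)} \right)}} = \frac{256}{\left(7 + \sqrt{11}\right)^{2}}$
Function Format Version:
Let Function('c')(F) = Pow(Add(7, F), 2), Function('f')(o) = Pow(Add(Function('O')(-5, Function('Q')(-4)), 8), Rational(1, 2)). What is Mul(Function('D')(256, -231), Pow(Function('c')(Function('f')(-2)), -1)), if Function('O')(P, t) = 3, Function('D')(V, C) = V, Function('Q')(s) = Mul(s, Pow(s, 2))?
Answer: Mul(256, Pow(Add(7, Pow(11, Rational(1, 2))), -2)) ≈ 2.4053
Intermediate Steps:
Function('Q')(s) = Pow(s, 3)
Function('f')(o) = Pow(11, Rational(1, 2)) (Function('f')(o) = Pow(Add(3, 8), Rational(1, 2)) = Pow(11, Rational(1, 2)))
Mul(Function('D')(256, -231), Pow(Function('c')(Function('f')(-2)), -1)) = Mul(256, Pow(Pow(Add(7, Pow(11, Rational(1, 2))), 2), -1)) = Mul(256, Pow(Add(7, Pow(11, Rational(1, 2))), -2))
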